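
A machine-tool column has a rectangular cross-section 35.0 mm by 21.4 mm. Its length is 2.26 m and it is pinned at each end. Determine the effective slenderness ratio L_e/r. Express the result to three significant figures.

Buckling occurs about the weak axis: I_min = h·b³/12 with b = 21.4 mm (the shorter side).
I_min = 35.0×21.4³/12 = 2.858×10^4 mm⁴
A = 749.0 mm²;  r_min = √(I/A) = √(2.858×10^4/749.0) = 6.178 mm
L_e = K·L = 1 × 2.26 m = 2.260 m = 2260.0 mm
λ = L_e / r_min = 2260.0 / 6.178 = 366

λ ≈ 366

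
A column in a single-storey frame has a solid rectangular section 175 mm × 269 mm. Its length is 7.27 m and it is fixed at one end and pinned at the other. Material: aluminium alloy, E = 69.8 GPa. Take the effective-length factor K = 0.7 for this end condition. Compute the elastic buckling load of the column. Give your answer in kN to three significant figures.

P_cr ≈ 3200 kN

Buckling occurs about the weak axis: I_min = h·b³/12 with b = 175 mm (the shorter side).
I_min = 269×175³/12 = 1.201×10^8 mm⁴
I = 1.201×10^8 mm⁴ = 1.201×10^-4 m⁴
Effective length L_e = K·L = 0.7 × 7.27 = 5.089 m
P_cr = π²EI / L_e² = π² × 69.8×10⁹ × 1.201×10^-4 / 5.089² = 3.196×10^6 N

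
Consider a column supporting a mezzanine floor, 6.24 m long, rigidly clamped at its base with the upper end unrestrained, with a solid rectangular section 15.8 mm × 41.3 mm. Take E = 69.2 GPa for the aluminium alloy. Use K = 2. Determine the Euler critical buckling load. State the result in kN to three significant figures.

P_cr ≈ 0.0595 kN

Buckling occurs about the weak axis: I_min = h·b³/12 with b = 15.8 mm (the shorter side).
I_min = 41.3×15.8³/12 = 1.358×10^4 mm⁴
I = 1.358×10^4 mm⁴ = 1.358×10^-8 m⁴
Effective length L_e = K·L = 2 × 6.24 = 12.48 m
P_cr = π²EI / L_e² = π² × 69.2×10⁹ × 1.358×10^-8 / 12.48² = 59.53 N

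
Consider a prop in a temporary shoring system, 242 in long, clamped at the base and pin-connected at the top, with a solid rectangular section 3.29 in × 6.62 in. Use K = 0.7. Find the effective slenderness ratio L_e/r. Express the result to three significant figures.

λ ≈ 178

For a rectangle r_min = b/√12 = 3.29/√12 = 0.9497 in
L_e = K·L = 0.7 × 242 = 169.4 in
λ = L_e / r_min = 169.40 / 0.9497 = 178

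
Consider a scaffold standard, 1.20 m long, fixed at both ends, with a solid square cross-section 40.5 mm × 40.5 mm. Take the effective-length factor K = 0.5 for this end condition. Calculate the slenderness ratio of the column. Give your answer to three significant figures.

I = a⁴/12 = 40.5⁴/12 = 2.242×10^5 mm⁴
A = 1.640×10^3 mm²;  r_min = √(I/A) = √(2.242×10^5/1.640×10^3) = 11.69 mm
L_e = K·L = 0.5 × 1.20 m = 0.6000 m = 600.00 mm
λ = L_e / r_min = 600.00 / 11.69 = 51.3

λ ≈ 51.3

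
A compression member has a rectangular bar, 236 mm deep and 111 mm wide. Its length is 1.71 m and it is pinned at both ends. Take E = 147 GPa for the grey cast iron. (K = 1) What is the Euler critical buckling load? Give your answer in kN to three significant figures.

Buckling occurs about the weak axis: I_min = h·b³/12 with b = 111 mm (the shorter side).
I_min = 236×111³/12 = 2.690×10^7 mm⁴
I = 2.690×10^7 mm⁴ = 2.690×10^-5 m⁴
Effective length L_e = K·L = 1 × 1.71 = 1.710 m
P_cr = π²EI / L_e² = π² × 147×10⁹ × 2.690×10^-5 / 1.710² = 1.335×10^7 N

P_cr ≈ 13300 kN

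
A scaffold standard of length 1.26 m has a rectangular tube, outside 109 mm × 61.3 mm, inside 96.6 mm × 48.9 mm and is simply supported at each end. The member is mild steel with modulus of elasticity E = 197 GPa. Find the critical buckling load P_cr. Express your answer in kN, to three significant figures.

Weak-axis I_min = (h_o·b_o³ − h_i·b_i³)/12 with b_o = 61.3, b_i = 48.90 mm (shorter outer/inner sides).
I_min = (109×61.3³ − 96.60×48.90³)/12 = 1.151×10^6 mm⁴
I = 1.151×10^6 mm⁴ = 1.151×10^-6 m⁴
Effective length L_e = K·L = 1 × 1.26 = 1.260 m
P_cr = π²EI / L_e² = π² × 197×10⁹ × 1.151×10^-6 / 1.260² = 1.410×10^6 N

P_cr ≈ 1410 kN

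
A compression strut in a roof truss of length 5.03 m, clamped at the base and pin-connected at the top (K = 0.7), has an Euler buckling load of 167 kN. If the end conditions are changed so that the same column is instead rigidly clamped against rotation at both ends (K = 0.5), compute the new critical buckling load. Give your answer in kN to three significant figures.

P_cr ≈ 327 kN

P_cr ∝ 1/K², so P_cr,new = P_cr,old × (K_old/K_new)² = 167 × (0.7/0.5)²
= 167 × 1.960 = 327 kN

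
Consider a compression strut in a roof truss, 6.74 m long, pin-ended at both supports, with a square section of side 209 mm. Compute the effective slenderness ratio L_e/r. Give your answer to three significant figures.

λ ≈ 112

For a square r = a/√12 = 209/√12 = 60.33 mm
L_e = K·L = 1 × 6.74 m = 6.740 m = 6740.0 mm
λ = L_e / r_min = 6740.0 / 60.33 = 112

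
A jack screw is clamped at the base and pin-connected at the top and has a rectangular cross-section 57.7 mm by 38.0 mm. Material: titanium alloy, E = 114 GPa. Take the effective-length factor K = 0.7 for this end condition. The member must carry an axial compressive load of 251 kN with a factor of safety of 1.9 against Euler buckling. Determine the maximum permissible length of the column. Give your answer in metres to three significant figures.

Buckling occurs about the weak axis: I_min = h·b³/12 with b = 38.0 mm (the shorter side).
I_min = 57.7×38.0³/12 = 2.638×10^5 mm⁴
I = 2.638×10^-7 m⁴
Required critical load P_cr = n·P = 1.9 × 251 = 476.9 kN = 4.769×10^5 N
From P_cr = π²EI/(K·L)²:  L = (1/K)·√(π²EI/P_cr) = (1/0.7)·√(π²×1.14×10^11×2.638×10^-7/4.769×10^5)
L = 1.13 m

L_max ≈ 1.13 m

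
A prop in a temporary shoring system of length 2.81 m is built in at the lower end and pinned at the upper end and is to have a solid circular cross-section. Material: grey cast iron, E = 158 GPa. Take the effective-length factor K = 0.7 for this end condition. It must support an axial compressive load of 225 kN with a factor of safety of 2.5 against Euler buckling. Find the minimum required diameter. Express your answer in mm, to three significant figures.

d ≈ 73.0 mm

Required P_cr = n·P = 2.5 × 225 = 562.5 kN
L_e = K·L = 0.7 × 2.81 = 1.967 m
Required I = P_cr·L_e²/(π²E) = 5.625×10^5 × 1.967² / (π² × 1.58×10^11) = 1.396×10^-6 m⁴
I_req = 1.396×10^6 mm⁴
Solid circle: I = πd⁴/64  ⇒  d = (64I/π)^(1/4) = (64×1.396×10^6/π)^(1/4) = 73.0 mm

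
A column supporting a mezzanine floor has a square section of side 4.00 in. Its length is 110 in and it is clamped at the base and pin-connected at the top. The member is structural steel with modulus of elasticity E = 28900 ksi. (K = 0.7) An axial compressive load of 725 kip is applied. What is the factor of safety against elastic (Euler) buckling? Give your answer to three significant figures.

n ≈ 1.42

I = a⁴/12 = 4.00⁴/12 = 21.33 in⁴
Effective length L_e = K·L = 0.7 × 110 = 77.00 in
P_cr = π²EI / L_e² = π² × 28900×10³ × 21.33 / 77.00² = 1.026×10^6 lb
Factor of safety n = P_cr / P = 1026.3 / 725 = 1.42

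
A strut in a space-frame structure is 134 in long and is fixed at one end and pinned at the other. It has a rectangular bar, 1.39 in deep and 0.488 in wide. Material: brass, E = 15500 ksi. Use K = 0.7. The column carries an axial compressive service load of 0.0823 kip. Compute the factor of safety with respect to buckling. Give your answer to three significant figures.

n ≈ 2.84

Buckling occurs about the weak axis: I_min = h·b³/12 with b = 0.488 in (the shorter side).
I_min = 1.39×0.488³/12 = 1.346×10^-2 in⁴
Effective length L_e = K·L = 0.7 × 134 = 93.80 in
P_cr = π²EI / L_e² = π² × 15500×10³ × 1.346×10^-2 / 93.80² = 234.1 lb
Factor of safety n = P_cr / P = 0.23406 / 0.0823 = 2.84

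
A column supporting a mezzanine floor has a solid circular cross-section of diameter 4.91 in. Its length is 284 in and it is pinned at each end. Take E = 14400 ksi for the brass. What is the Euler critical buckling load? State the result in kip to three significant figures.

I = πd⁴/64 = π×4.91⁴/64 = 28.53 in⁴
Effective length L_e = K·L = 1 × 284 = 284.0 in
P_cr = π²EI / L_e² = π² × 14400×10³ × 28.53 / 284.0² = 5.027×10^4 lb

P_cr ≈ 50.3 kip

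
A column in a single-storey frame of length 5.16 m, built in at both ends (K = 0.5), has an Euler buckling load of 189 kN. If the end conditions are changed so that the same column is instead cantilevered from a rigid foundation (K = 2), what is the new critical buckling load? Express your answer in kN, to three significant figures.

P_cr ∝ 1/K², so P_cr,new = P_cr,old × (K_old/K_new)² = 189 × (0.5/2)²
= 189 × 0.06250 = 11.8 kN

P_cr ≈ 11.8 kN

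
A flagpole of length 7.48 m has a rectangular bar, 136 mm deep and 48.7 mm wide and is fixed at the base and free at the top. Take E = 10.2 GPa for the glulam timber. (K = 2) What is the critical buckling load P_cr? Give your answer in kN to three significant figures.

Buckling occurs about the weak axis: I_min = h·b³/12 with b = 48.7 mm (the shorter side).
I_min = 136×48.7³/12 = 1.309×10^6 mm⁴
I = 1.309×10^6 mm⁴ = 1.309×10^-6 m⁴
Effective length L_e = K·L = 2 × 7.48 = 14.96 m
P_cr = π²EI / L_e² = π² × 10.2×10⁹ × 1.309×10^-6 / 14.96² = 588.8 N

P_cr ≈ 0.589 kN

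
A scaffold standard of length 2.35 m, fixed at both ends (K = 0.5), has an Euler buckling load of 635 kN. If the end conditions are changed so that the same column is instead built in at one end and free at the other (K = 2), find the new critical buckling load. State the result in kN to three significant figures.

P_cr ∝ 1/K², so P_cr,new = P_cr,old × (K_old/K_new)² = 635 × (0.5/2)²
= 635 × 0.06250 = 39.7 kN

P_cr ≈ 39.7 kN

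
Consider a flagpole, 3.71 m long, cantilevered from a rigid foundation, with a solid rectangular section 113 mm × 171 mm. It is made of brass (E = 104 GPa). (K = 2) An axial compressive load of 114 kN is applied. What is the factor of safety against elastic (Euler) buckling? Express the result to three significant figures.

n ≈ 3.36

Buckling occurs about the weak axis: I_min = h·b³/12 with b = 113 mm (the shorter side).
I_min = 171×113³/12 = 2.056×10^7 mm⁴
I = 2.056×10^7 mm⁴ = 2.056×10^-5 m⁴
Effective length L_e = K·L = 2 × 3.71 = 7.420 m
P_cr = π²EI / L_e² = π² × 104×10⁹ × 2.056×10^-5 / 7.420² = 3.833×10^5 N
Factor of safety n = P_cr / P = 383.33 / 114 = 3.36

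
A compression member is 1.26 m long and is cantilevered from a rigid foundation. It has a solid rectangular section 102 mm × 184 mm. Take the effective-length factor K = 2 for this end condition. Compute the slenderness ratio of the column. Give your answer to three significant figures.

λ ≈ 85.6

For a rectangle r_min = b/√12 = 102/√12 = 29.44 mm
L_e = K·L = 2 × 1.26 m = 2.520 m = 2520.0 mm
λ = L_e / r_min = 2520.0 / 29.44 = 85.6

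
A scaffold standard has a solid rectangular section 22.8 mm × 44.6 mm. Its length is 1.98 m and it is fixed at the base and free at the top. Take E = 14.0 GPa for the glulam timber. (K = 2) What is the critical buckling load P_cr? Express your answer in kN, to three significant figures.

P_cr ≈ 0.388 kN

Buckling occurs about the weak axis: I_min = h·b³/12 with b = 22.8 mm (the shorter side).
I_min = 44.6×22.8³/12 = 4.405×10^4 mm⁴
I = 4.405×10^4 mm⁴ = 4.405×10^-8 m⁴
Effective length L_e = K·L = 2 × 1.98 = 3.960 m
P_cr = π²EI / L_e² = π² × 14.0×10⁹ × 4.405×10^-8 / 3.960² = 388.1 N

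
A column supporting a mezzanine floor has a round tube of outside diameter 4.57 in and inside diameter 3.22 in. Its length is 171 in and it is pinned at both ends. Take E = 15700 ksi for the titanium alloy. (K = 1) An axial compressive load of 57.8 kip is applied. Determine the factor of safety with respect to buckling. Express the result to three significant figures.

d_o = 4.57 in, d_i = 3.22 in
I = π(d_o⁴ − d_i⁴)/64 = π(4.57⁴ − 3.220⁴)/64 = 16.13 in⁴
Effective length L_e = K·L = 1 × 171 = 171.0 in
P_cr = π²EI / L_e² = π² × 15700×10³ × 16.13 / 171.0² = 8.550×10^4 lb
Factor of safety n = P_cr / P = 85.496 / 57.8 = 1.48

n ≈ 1.48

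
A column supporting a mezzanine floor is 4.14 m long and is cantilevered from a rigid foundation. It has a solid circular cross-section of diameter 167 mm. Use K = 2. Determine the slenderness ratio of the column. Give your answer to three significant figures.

I = πd⁴/64 = π×167⁴/64 = 3.818×10^7 mm⁴
A = 2.190×10^4 mm²;  r_min = √(I/A) = √(3.818×10^7/2.190×10^4) = 41.75 mm
L_e = K·L = 2 × 4.14 m = 8.280 m = 8280.0 mm
λ = L_e / r_min = 8280.0 / 41.75 = 198

λ ≈ 198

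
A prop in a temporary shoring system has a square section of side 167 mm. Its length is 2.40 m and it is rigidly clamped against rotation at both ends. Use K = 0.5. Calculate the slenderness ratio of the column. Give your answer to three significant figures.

λ ≈ 24.9

I = a⁴/12 = 167⁴/12 = 6.482×10^7 mm⁴
A = 2.789×10^4 mm²;  r_min = √(I/A) = √(6.482×10^7/2.789×10^4) = 48.21 mm
L_e = K·L = 0.5 × 2.40 m = 1.200 m = 1200.0 mm
λ = L_e / r_min = 1200.0 / 48.21 = 24.9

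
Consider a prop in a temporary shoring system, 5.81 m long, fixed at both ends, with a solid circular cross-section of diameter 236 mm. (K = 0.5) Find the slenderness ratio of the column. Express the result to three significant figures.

λ ≈ 49.2

For a solid circle r = d/4 = 236/4 = 59.00 mm
L_e = K·L = 0.5 × 5.81 m = 2.905 m = 2905.0 mm
λ = L_e / r_min = 2905.0 / 59.00 = 49.2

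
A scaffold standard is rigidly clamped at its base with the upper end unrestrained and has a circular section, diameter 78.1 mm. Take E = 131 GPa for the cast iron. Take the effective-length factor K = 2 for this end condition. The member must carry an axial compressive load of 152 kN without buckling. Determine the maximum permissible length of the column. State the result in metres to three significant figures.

L_max ≈ 1.97 m

I = πd⁴/64 = π×78.1⁴/64 = 1.826×10^6 mm⁴
I = 1.826×10^-6 m⁴
At the buckling limit P_cr = P = 1.520×10^5 N
From P_cr = π²EI/(K·L)²:  L = (1/K)·√(π²EI/P_cr) = (1/2)·√(π²×1.31×10^11×1.826×10^-6/1.520×10^5)
L = 1.97 m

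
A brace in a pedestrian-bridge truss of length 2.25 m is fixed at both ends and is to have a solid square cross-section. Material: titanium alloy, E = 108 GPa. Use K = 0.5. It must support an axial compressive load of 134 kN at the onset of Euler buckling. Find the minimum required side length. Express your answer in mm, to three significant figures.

L_e = K·L = 0.5 × 2.25 = 1.125 m
Required I = P_cr·L_e²/(π²E) = 1.340×10^5 × 1.125² / (π² × 1.08×10^11) = 1.591×10^-7 m⁴
I_req = 1.591×10^5 mm⁴
Solid square: I = a⁴/12  ⇒  a = (12I)^(1/4) = (12×1.591×10^5)^(1/4) = 37.2 mm

a ≈ 37.2 mm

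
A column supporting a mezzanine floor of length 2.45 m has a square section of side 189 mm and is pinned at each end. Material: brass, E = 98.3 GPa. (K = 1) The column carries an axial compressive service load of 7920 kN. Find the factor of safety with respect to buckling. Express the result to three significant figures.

n ≈ 2.17

I = a⁴/12 = 189⁴/12 = 1.063×10^8 mm⁴
I = 1.063×10^8 mm⁴ = 1.063×10^-4 m⁴
Effective length L_e = K·L = 1 × 2.45 = 2.450 m
P_cr = π²EI / L_e² = π² × 98.3×10⁹ × 1.063×10^-4 / 2.450² = 1.719×10^7 N
Factor of safety n = P_cr / P = 17186 / 7920 = 2.17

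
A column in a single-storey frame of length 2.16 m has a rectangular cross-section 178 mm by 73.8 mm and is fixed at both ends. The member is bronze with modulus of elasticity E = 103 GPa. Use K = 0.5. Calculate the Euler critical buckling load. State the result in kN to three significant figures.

Buckling occurs about the weak axis: I_min = h·b³/12 with b = 73.8 mm (the shorter side).
I_min = 178×73.8³/12 = 5.962×10^6 mm⁴
I = 5.962×10^6 mm⁴ = 5.962×10^-6 m⁴
Effective length L_e = K·L = 0.5 × 2.16 = 1.080 m
P_cr = π²EI / L_e² = π² × 103×10⁹ × 5.962×10^-6 / 1.080² = 5.196×10^6 N

P_cr ≈ 5200 kN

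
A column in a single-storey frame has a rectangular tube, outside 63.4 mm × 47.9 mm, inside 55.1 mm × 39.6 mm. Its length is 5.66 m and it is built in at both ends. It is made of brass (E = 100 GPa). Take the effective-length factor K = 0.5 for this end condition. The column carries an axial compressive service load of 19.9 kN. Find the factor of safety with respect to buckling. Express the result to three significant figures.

Weak-axis I_min = (h_o·b_o³ − h_i·b_i³)/12 with b_o = 47.9, b_i = 39.60 mm (shorter outer/inner sides).
I_min = (63.4×47.9³ − 55.10×39.60³)/12 = 2.955×10^5 mm⁴
I = 2.955×10^5 mm⁴ = 2.955×10^-7 m⁴
Effective length L_e = K·L = 0.5 × 5.66 = 2.830 m
P_cr = π²EI / L_e² = π² × 100×10⁹ × 2.955×10^-7 / 2.830² = 3.642×10^4 N
Factor of safety n = P_cr / P = 36.417 / 19.9 = 1.83

n ≈ 1.83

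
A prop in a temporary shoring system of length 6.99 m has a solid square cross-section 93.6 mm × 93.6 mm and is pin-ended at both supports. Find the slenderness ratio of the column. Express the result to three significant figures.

I = a⁴/12 = 93.6⁴/12 = 6.396×10^6 mm⁴
A = 8.761×10^3 mm²;  r_min = √(I/A) = √(6.396×10^6/8.761×10^3) = 27.02 mm
L_e = K·L = 1 × 6.99 m = 6.990 m = 6990.0 mm
λ = L_e / r_min = 6990.0 / 27.02 = 259

λ ≈ 259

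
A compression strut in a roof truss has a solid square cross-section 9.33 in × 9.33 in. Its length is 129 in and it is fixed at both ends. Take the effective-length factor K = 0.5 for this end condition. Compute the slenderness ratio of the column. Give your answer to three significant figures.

λ ≈ 23.9

For a square r = a/√12 = 9.33/√12 = 2.693 in
L_e = K·L = 0.5 × 129 = 64.50 in
λ = L_e / r_min = 64.500 / 2.693 = 23.9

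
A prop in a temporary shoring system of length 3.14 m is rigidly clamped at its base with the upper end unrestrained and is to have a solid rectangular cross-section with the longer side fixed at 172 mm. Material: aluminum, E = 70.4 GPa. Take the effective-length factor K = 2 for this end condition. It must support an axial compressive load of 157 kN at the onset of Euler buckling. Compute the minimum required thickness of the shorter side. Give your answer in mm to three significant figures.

b ≈ 85.3 mm

L_e = K·L = 2 × 3.14 = 6.280 m
Required I = P_cr·L_e²/(π²E) = 1.570×10^5 × 6.280² / (π² × 7.04×10^10) = 8.911×10^-6 m⁴
I_req = 8.911×10^6 mm⁴
Rectangle, weak axis: I_min = h·b³/12 with h = 172 mm fixed  ⇒  b = (12I/h)^(1/3) = 85.3 mm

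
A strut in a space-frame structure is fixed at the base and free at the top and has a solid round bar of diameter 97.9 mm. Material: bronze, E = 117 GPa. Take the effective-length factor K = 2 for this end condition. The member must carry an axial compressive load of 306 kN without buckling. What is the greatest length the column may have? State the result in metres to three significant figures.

I = πd⁴/64 = π×97.9⁴/64 = 4.509×10^6 mm⁴
I = 4.509×10^-6 m⁴
At the buckling limit P_cr = P = 3.060×10^5 N
From P_cr = π²EI/(K·L)²:  L = (1/K)·√(π²EI/P_cr) = (1/2)·√(π²×1.17×10^11×4.509×10^-6/3.060×10^5)
L = 2.06 m

L_max ≈ 2.06 m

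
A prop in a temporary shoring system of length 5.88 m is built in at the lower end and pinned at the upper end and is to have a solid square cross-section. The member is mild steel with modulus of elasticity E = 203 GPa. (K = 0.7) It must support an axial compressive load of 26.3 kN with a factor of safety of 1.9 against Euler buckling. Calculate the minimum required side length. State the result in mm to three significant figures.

a ≈ 47.5 mm

Required P_cr = n·P = 1.9 × 26.3 = 49.97 kN
L_e = K·L = 0.7 × 5.88 = 4.116 m
Required I = P_cr·L_e²/(π²E) = 4.997×10^4 × 4.116² / (π² × 2.03×10^11) = 4.225×10^-7 m⁴
I_req = 4.225×10^5 mm⁴
Solid square: I = a⁴/12  ⇒  a = (12I)^(1/4) = (12×4.225×10^5)^(1/4) = 47.5 mm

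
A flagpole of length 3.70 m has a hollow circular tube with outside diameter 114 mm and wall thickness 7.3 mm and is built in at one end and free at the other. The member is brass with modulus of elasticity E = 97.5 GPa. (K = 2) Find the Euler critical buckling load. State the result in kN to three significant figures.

P_cr ≈ 61.5 kN

Inner diameter d_i = 114 − 2×7.3 = 99.40 mm
I = π(d_o⁴ − d_i⁴)/64 = π(114⁴ − 99.40⁴)/64 = 3.499×10^6 mm⁴
I = 3.499×10^6 mm⁴ = 3.499×10^-6 m⁴
Effective length L_e = K·L = 2 × 3.70 = 7.400 m
P_cr = π²EI / L_e² = π² × 97.5×10⁹ × 3.499×10^-6 / 7.400² = 6.148×10^4 N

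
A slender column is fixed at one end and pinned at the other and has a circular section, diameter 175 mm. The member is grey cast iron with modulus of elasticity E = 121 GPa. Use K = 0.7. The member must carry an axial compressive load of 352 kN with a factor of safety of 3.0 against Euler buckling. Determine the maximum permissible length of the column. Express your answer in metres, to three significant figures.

I = πd⁴/64 = π×175⁴/64 = 4.604×10^7 mm⁴
I = 4.604×10^-5 m⁴
Required critical load P_cr = n·P = 3.0 × 352 = 1056 kN = 1.056×10^6 N
From P_cr = π²EI/(K·L)²:  L = (1/K)·√(π²EI/P_cr) = (1/0.7)·√(π²×1.21×10^11×4.604×10^-5/1.056×10^6)
L = 10.3 m

L_max ≈ 10.3 m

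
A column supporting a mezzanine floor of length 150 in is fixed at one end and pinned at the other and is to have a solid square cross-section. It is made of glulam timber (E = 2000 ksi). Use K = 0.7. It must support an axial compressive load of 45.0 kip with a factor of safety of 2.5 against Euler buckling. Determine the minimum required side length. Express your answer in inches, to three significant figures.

a ≈ 5.24 in

Required P_cr = n·P = 2.5 × 45.0 = 112.5 kip
L_e = K·L = 0.7 × 150 = 105.0 in
Required I = P_cr·L_e²/(π²E) = 1.125×10^5 × 105.0² / (π² × 2.00×10^6) = 62.83 in⁴
Solid square: I = a⁴/12  ⇒  a = (12I)^(1/4) = (12×62.83)^(1/4) = 5.24 in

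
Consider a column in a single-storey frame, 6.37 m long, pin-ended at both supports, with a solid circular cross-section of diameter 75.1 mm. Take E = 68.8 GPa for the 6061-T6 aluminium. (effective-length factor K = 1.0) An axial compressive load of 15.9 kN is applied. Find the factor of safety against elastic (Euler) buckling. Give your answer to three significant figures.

I = πd⁴/64 = π×75.1⁴/64 = 1.561×10^6 mm⁴
I = 1.561×10^6 mm⁴ = 1.561×10^-6 m⁴
Effective length L_e = K·L = 1 × 6.37 = 6.370 m
P_cr = π²EI / L_e² = π² × 68.8×10⁹ × 1.561×10^-6 / 6.370² = 2.613×10^4 N
Factor of safety n = P_cr / P = 26.130 / 15.9 = 1.64

n ≈ 1.64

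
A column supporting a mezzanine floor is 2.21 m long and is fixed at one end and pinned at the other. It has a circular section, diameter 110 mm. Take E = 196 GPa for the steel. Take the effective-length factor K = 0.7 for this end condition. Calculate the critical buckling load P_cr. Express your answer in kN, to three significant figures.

I = πd⁴/64 = π×110⁴/64 = 7.187×10^6 mm⁴
I = 7.187×10^6 mm⁴ = 7.187×10^-6 m⁴
Effective length L_e = K·L = 0.7 × 2.21 = 1.547 m
P_cr = π²EI / L_e² = π² × 196×10⁹ × 7.187×10^-6 / 1.547² = 5.809×10^6 N

P_cr ≈ 5810 kN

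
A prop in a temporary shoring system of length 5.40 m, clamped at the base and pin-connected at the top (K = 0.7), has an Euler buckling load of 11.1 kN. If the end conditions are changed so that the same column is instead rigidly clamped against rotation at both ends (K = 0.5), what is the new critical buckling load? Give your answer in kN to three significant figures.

P_cr ≈ 21.8 kN

P_cr ∝ 1/K², so P_cr,new = P_cr,old × (K_old/K_new)² = 11.1 × (0.7/0.5)²
= 11.1 × 1.960 = 21.8 kN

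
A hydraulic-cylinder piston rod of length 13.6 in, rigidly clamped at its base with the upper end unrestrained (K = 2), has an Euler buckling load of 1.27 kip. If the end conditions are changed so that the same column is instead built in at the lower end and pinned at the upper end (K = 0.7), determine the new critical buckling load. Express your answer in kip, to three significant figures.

P_cr ∝ 1/K², so P_cr,new = P_cr,old × (K_old/K_new)² = 1.27 × (2/0.7)²
= 1.27 × 8.163 = 10.4 kip

P_cr ≈ 10.4 kip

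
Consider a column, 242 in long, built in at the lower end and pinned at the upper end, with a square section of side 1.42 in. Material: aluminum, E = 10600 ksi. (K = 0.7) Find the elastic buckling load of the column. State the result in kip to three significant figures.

P_cr ≈ 1.24 kip

I = a⁴/12 = 1.42⁴/12 = 0.3388 in⁴
Effective length L_e = K·L = 0.7 × 242 = 169.4 in
P_cr = π²EI / L_e² = π² × 10600×10³ × 0.3388 / 169.4² = 1.235×10^3 lb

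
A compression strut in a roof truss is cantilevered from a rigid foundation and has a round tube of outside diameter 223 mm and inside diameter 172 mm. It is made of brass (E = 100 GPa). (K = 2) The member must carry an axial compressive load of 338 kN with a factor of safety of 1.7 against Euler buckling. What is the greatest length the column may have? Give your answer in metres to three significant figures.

d_o = 223 mm, d_i = 172 mm
I = π(d_o⁴ − d_i⁴)/64 = π(223⁴ − 172.0⁴)/64 = 7.843×10^7 mm⁴
I = 7.843×10^-5 m⁴
Required critical load P_cr = n·P = 1.7 × 338 = 574.6 kN = 5.746×10^5 N
From P_cr = π²EI/(K·L)²:  L = (1/K)·√(π²EI/P_cr) = (1/2)·√(π²×1.00×10^11×7.843×10^-5/5.746×10^5)
L = 5.80 m

L_max ≈ 5.80 m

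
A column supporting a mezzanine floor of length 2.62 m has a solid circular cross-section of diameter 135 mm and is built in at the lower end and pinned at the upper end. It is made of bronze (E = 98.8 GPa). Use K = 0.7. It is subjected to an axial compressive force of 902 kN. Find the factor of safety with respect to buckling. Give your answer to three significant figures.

I = πd⁴/64 = π×135⁴/64 = 1.630×10^7 mm⁴
I = 1.630×10^7 mm⁴ = 1.630×10^-5 m⁴
Effective length L_e = K·L = 0.7 × 2.62 = 1.834 m
P_cr = π²EI / L_e² = π² × 98.8×10⁹ × 1.630×10^-5 / 1.834² = 4.727×10^6 N
Factor of safety n = P_cr / P = 4726.8 / 902 = 5.24

n ≈ 5.24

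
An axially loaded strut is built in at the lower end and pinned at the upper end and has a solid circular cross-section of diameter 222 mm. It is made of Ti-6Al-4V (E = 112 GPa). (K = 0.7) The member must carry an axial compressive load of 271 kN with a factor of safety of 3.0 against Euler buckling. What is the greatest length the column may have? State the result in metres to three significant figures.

L_max ≈ 18.2 m

I = πd⁴/64 = π×222⁴/64 = 1.192×10^8 mm⁴
I = 1.192×10^-4 m⁴
Required critical load P_cr = n·P = 3.0 × 271 = 813.0 kN = 8.130×10^5 N
From P_cr = π²EI/(K·L)²:  L = (1/K)·√(π²EI/P_cr) = (1/0.7)·√(π²×1.12×10^11×1.192×10^-4/8.130×10^5)
L = 18.2 m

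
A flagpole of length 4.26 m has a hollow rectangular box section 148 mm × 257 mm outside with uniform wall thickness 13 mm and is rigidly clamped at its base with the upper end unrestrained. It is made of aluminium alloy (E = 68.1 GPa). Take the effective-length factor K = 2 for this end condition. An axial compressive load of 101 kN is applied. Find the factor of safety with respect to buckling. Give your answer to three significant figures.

Inner dimensions: h_i = 257 − 2×13 = 231.0 mm, b_i = 148 − 2×13 = 122.0 mm
Weak-axis I_min = (h_o·b_o³ − h_i·b_i³)/12 with b_o = 148, b_i = 122.0 mm (shorter outer/inner sides).
I_min = (257×148³ − 231.0×122.0³)/12 = 3.447×10^7 mm⁴
I = 3.447×10^7 mm⁴ = 3.447×10^-5 m⁴
Effective length L_e = K·L = 2 × 4.26 = 8.520 m
P_cr = π²EI / L_e² = π² × 68.1×10⁹ × 3.447×10^-5 / 8.520² = 3.192×10^5 N
Factor of safety n = P_cr / P = 319.19 / 101 = 3.16

n ≈ 3.16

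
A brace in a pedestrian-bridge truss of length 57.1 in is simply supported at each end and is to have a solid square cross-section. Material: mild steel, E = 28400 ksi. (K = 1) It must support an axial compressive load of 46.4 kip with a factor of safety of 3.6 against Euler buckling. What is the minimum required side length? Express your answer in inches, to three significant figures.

Required P_cr = n·P = 3.6 × 46.4 = 167.0 kip
L_e = K·L = 1 × 57.1 = 57.10 in
Required I = P_cr·L_e²/(π²E) = 1.670×10^5 × 57.10² / (π² × 2.84×10^7) = 1.943 in⁴
Solid square: I = a⁴/12  ⇒  a = (12I)^(1/4) = (12×1.943)^(1/4) = 2.20 in

a ≈ 2.20 in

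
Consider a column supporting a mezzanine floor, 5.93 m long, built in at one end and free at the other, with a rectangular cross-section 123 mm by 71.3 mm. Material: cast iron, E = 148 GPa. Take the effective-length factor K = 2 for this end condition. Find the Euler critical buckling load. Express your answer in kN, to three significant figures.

Buckling occurs about the weak axis: I_min = h·b³/12 with b = 71.3 mm (the shorter side).
I_min = 123×71.3³/12 = 3.715×10^6 mm⁴
I = 3.715×10^6 mm⁴ = 3.715×10^-6 m⁴
Effective length L_e = K·L = 2 × 5.93 = 11.86 m
P_cr = π²EI / L_e² = π² × 148×10⁹ × 3.715×10^-6 / 11.86² = 3.858×10^4 N

P_cr ≈ 38.6 kN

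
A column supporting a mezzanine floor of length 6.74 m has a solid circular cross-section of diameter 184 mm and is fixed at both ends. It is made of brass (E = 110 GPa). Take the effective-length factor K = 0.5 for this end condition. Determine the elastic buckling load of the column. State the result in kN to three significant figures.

P_cr ≈ 5380 kN

I = πd⁴/64 = π×184⁴/64 = 5.627×10^7 mm⁴
I = 5.627×10^7 mm⁴ = 5.627×10^-5 m⁴
Effective length L_e = K·L = 0.5 × 6.74 = 3.370 m
P_cr = π²EI / L_e² = π² × 110×10⁹ × 5.627×10^-5 / 3.370² = 5.379×10^6 N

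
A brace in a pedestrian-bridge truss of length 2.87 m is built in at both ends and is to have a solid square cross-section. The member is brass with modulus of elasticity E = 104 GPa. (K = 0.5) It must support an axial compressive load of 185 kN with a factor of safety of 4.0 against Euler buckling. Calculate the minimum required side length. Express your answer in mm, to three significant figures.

a ≈ 65.0 mm

Required P_cr = n·P = 4.0 × 185 = 740.0 kN
L_e = K·L = 0.5 × 2.87 = 1.435 m
Required I = P_cr·L_e²/(π²E) = 7.400×10^5 × 1.435² / (π² × 1.04×10^11) = 1.485×10^-6 m⁴
I_req = 1.485×10^6 mm⁴
Solid square: I = a⁴/12  ⇒  a = (12I)^(1/4) = (12×1.485×10^6)^(1/4) = 65.0 mm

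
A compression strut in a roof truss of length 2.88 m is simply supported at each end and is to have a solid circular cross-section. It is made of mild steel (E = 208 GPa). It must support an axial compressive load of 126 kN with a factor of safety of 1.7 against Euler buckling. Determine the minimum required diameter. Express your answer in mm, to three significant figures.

d ≈ 64.8 mm

Required P_cr = n·P = 1.7 × 126 = 214.2 kN
L_e = K·L = 1 × 2.88 = 2.880 m
Required I = P_cr·L_e²/(π²E) = 2.142×10^5 × 2.880² / (π² × 2.08×10^11) = 8.654×10^-7 m⁴
I_req = 8.654×10^5 mm⁴
Solid circle: I = πd⁴/64  ⇒  d = (64I/π)^(1/4) = (64×8.654×10^5/π)^(1/4) = 64.8 mm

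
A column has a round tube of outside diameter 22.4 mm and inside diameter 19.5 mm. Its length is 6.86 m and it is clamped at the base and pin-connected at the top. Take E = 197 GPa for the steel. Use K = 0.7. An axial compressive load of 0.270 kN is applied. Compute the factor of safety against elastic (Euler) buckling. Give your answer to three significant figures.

d_o = 22.4 mm, d_i = 19.5 mm
I = π(d_o⁴ − d_i⁴)/64 = π(22.4⁴ − 19.50⁴)/64 = 5.261×10^3 mm⁴
I = 5.261×10^3 mm⁴ = 5.261×10^-9 m⁴
Effective length L_e = K·L = 0.7 × 6.86 = 4.802 m
P_cr = π²EI / L_e² = π² × 197×10⁹ × 5.261×10^-9 / 4.802² = 443.6 N
Factor of safety n = P_cr / P = 0.44359 / 0.270 = 1.64

n ≈ 1.64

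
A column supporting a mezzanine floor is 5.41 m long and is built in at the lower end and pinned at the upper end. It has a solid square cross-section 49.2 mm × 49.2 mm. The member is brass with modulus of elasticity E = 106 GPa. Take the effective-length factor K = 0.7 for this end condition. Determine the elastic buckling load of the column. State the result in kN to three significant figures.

I = a⁴/12 = 49.2⁴/12 = 4.883×10^5 mm⁴
I = 4.883×10^5 mm⁴ = 4.883×10^-7 m⁴
Effective length L_e = K·L = 0.7 × 5.41 = 3.787 m
P_cr = π²EI / L_e² = π² × 106×10⁹ × 4.883×10^-7 / 3.787² = 3.562×10^4 N

P_cr ≈ 35.6 kN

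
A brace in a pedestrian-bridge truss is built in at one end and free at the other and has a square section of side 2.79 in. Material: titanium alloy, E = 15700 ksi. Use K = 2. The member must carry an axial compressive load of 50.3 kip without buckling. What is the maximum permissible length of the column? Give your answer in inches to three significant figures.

I = a⁴/12 = 2.79⁴/12 = 5.049 in⁴
At the buckling limit P_cr = P = 5.030×10^4 lb
From P_cr = π²EI/(K·L)²:  L = (1/K)·√(π²EI/P_cr) = (1/2)·√(π²×1.57×10^7×5.049/5.030×10^4)
L = 62.4 in

L_max ≈ 62.4 in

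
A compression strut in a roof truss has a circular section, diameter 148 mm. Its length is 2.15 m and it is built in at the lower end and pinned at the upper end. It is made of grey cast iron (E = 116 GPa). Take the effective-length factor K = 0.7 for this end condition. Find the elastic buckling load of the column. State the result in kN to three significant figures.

P_cr ≈ 11900 kN

I = πd⁴/64 = π×148⁴/64 = 2.355×10^7 mm⁴
I = 2.355×10^7 mm⁴ = 2.355×10^-5 m⁴
Effective length L_e = K·L = 0.7 × 2.15 = 1.505 m
P_cr = π²EI / L_e² = π² × 116×10⁹ × 2.355×10^-5 / 1.505² = 1.190×10^7 N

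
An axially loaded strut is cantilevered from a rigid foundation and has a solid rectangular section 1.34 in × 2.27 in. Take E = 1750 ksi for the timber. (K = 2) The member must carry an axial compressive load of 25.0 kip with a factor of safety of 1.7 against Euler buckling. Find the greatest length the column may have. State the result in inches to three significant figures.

Buckling occurs about the weak axis: I_min = h·b³/12 with b = 1.34 in (the shorter side).
I_min = 2.27×1.34³/12 = 0.4552 in⁴
Required critical load P_cr = n·P = 1.7 × 25.0 = 42.50 kip = 4.250×10^4 lb
From P_cr = π²EI/(K·L)²:  L = (1/K)·√(π²EI/P_cr) = (1/2)·√(π²×1.75×10^6×0.4552/4.250×10^4)
L = 6.80 in

L_max ≈ 6.80 in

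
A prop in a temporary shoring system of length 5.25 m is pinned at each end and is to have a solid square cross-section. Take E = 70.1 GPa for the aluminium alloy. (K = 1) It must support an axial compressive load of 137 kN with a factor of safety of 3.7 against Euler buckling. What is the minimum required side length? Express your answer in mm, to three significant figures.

Required P_cr = n·P = 3.7 × 137 = 506.9 kN
L_e = K·L = 1 × 5.25 = 5.250 m
Required I = P_cr·L_e²/(π²E) = 5.069×10^5 × 5.250² / (π² × 7.01×10^10) = 2.019×10^-5 m⁴
I_req = 2.019×10^7 mm⁴
Solid square: I = a⁴/12  ⇒  a = (12I)^(1/4) = (12×2.019×10^7)^(1/4) = 125 mm

a ≈ 125 mm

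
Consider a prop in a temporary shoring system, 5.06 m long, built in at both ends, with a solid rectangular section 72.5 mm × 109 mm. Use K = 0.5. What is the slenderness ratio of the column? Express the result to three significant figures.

Buckling occurs about the weak axis: I_min = h·b³/12 with b = 72.5 mm (the shorter side).
I_min = 109×72.5³/12 = 3.461×10^6 mm⁴
A = 7.902×10^3 mm²;  r_min = √(I/A) = √(3.461×10^6/7.902×10^3) = 20.93 mm
L_e = K·L = 0.5 × 5.06 m = 2.530 m = 2530.0 mm
λ = L_e / r_min = 2530.0 / 20.93 = 121

λ ≈ 121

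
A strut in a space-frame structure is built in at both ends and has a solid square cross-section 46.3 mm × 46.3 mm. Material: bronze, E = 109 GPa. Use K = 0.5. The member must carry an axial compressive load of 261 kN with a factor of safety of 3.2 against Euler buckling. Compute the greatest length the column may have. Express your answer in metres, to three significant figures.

L_max ≈ 1.40 m

I = a⁴/12 = 46.3⁴/12 = 3.830×10^5 mm⁴
I = 3.830×10^-7 m⁴
Required critical load P_cr = n·P = 3.2 × 261 = 835.2 kN = 8.352×10^5 N
From P_cr = π²EI/(K·L)²:  L = (1/K)·√(π²EI/P_cr) = (1/0.5)·√(π²×1.09×10^11×3.830×10^-7/8.352×10^5)
L = 1.40 m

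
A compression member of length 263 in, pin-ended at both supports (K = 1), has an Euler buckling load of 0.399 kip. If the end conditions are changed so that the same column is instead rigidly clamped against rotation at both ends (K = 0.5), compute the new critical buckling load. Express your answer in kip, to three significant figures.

P_cr ≈ 1.60 kip

P_cr ∝ 1/K², so P_cr,new = P_cr,old × (K_old/K_new)² = 0.399 × (1/0.5)²
= 0.399 × 4.000 = 1.60 kip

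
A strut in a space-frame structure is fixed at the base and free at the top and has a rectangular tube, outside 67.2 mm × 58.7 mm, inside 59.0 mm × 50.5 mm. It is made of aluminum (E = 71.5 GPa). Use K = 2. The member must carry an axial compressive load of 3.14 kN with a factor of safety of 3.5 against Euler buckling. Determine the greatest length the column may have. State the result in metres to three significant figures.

L_max ≈ 2.83 m

Weak-axis I_min = (h_o·b_o³ − h_i·b_i³)/12 with b_o = 58.7, b_i = 50.50 mm (shorter outer/inner sides).
I_min = (67.2×58.7³ − 59.00×50.50³)/12 = 4.995×10^5 mm⁴
I = 4.995×10^-7 m⁴
Required critical load P_cr = n·P = 3.5 × 3.14 = 10.99 kN = 1.099×10^4 N
From P_cr = π²EI/(K·L)²:  L = (1/K)·√(π²EI/P_cr) = (1/2)·√(π²×7.15×10^10×4.995×10^-7/1.099×10^4)
L = 2.83 m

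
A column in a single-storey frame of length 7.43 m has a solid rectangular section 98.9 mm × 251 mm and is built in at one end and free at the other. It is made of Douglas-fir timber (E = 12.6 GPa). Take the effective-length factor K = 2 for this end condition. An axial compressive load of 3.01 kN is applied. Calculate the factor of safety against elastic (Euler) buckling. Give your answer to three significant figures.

Buckling occurs about the weak axis: I_min = h·b³/12 with b = 98.9 mm (the shorter side).
I_min = 251×98.9³/12 = 2.023×10^7 mm⁴
I = 2.023×10^7 mm⁴ = 2.023×10^-5 m⁴
Effective length L_e = K·L = 2 × 7.43 = 14.86 m
P_cr = π²EI / L_e² = π² × 12.6×10⁹ × 2.023×10^-5 / 14.86² = 1.139×10^4 N
Factor of safety n = P_cr / P = 11.395 / 3.01 = 3.79

n ≈ 3.79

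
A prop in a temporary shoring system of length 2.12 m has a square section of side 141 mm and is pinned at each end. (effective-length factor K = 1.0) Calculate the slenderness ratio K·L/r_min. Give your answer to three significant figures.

λ ≈ 52.1

For a square r = a/√12 = 141/√12 = 40.70 mm
L_e = K·L = 1 × 2.12 m = 2.120 m = 2120.0 mm
λ = L_e / r_min = 2120.0 / 40.70 = 52.1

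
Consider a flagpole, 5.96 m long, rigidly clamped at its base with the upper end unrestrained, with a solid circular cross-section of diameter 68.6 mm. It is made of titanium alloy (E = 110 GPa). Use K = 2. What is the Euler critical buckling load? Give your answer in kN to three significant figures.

P_cr ≈ 8.31 kN

I = πd⁴/64 = π×68.6⁴/64 = 1.087×10^6 mm⁴
I = 1.087×10^6 mm⁴ = 1.087×10^-6 m⁴
Effective length L_e = K·L = 2 × 5.96 = 11.92 m
P_cr = π²EI / L_e² = π² × 110×10⁹ × 1.087×10^-6 / 11.92² = 8.306×10^3 N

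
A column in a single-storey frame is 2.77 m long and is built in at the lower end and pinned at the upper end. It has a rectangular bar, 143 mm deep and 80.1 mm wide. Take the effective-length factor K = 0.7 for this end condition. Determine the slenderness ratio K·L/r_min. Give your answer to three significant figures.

λ ≈ 83.9

Buckling occurs about the weak axis: I_min = h·b³/12 with b = 80.1 mm (the shorter side).
I_min = 143×80.1³/12 = 6.124×10^6 mm⁴
A = 1.145×10^4 mm²;  r_min = √(I/A) = √(6.124×10^6/1.145×10^4) = 23.12 mm
L_e = K·L = 0.7 × 2.77 m = 1.939 m = 1939.0 mm
λ = L_e / r_min = 1939.0 / 23.12 = 83.9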